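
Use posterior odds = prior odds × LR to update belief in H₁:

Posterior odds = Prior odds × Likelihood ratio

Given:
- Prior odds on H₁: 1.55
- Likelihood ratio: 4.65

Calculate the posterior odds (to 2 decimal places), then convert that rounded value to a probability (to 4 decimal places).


Step 1: Calculate posterior odds
Posterior odds = Prior odds × LR
               = 1.55 × 4.65
               = 7.21

Step 2: Convert to probability
P(H₁|E) = Posterior odds / (1 + Posterior odds)
       = 7.21 / (1 + 7.21)
       = 7.21 / 8.21
       = 0.8782

The evidence increased P(H₁) from 0.6078 to 0.8782.


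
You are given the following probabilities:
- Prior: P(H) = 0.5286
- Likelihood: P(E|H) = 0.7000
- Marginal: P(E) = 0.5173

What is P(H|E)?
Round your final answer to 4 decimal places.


Using Bayes' theorem:

P(H|E) = P(E|H) × P(H) / P(E)
       = 0.7000 × 0.5286 / 0.5173
       = 0.37002000 / 0.5173
       = 0.7153

The evidence strengthens our belief in H.
Prior: 0.5286 → Posterior: 0.7153


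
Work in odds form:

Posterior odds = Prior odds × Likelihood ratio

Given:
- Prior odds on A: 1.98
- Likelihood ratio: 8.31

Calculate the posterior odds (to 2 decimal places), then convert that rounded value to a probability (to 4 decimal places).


Step 1: Calculate posterior odds
Posterior odds = Prior odds × LR
               = 1.98 × 8.31
               = 16.45

Step 2: Convert to probability
P(A|E) = Posterior odds / (1 + Posterior odds)
       = 16.45 / (1 + 16.45)
       = 16.45 / 17.45
       = 0.9427

The evidence increased P(A) from 0.6644 to 0.9427.


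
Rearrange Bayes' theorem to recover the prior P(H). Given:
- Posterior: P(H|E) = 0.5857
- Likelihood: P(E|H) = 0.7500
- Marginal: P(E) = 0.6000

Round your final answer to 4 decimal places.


From Bayes' theorem: P(H|E) = P(E|H) × P(H) / P(E)

Rearranging for P(H):
P(H) = P(H|E) × P(E) / P(E|H)
     = 0.5857 × 0.6000 / 0.7500
     = 0.35142000 / 0.7500
     = 0.4686


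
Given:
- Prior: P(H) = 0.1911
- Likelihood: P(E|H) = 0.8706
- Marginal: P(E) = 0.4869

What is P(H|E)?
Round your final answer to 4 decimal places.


Using Bayes' theorem:

P(H|E) = P(E|H) × P(H) / P(E)
       = 0.8706 × 0.1911 / 0.4869
       = 0.16637166 / 0.4869
       = 0.3417

The evidence strengthens our belief in H.
Prior: 0.1911 → Posterior: 0.3417


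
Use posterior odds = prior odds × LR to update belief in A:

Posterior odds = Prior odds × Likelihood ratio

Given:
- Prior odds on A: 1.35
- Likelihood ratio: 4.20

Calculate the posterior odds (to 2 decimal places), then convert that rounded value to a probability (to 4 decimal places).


Step 1: Calculate posterior odds
Posterior odds = Prior odds × LR
               = 1.35 × 4.20
               = 5.67

Step 2: Convert to probability
P(A|E) = Posterior odds / (1 + Posterior odds)
       = 5.67 / (1 + 5.67)
       = 5.67 / 6.67
       = 0.8501

The evidence increased P(A) from 0.5745 to 0.8501.


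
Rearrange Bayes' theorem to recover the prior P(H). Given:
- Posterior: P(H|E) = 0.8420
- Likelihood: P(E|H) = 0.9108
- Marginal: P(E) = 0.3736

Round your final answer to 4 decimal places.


From Bayes' theorem: P(H|E) = P(E|H) × P(H) / P(E)

Rearranging for P(H):
P(H) = P(H|E) × P(E) / P(E|H)
     = 0.8420 × 0.3736 / 0.9108
     = 0.31457120 / 0.9108
     = 0.3454


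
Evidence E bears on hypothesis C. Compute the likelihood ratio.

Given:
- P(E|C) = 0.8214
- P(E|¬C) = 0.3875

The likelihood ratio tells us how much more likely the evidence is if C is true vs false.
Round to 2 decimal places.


Likelihood Ratio (LR) = P(E|C) / P(E|¬C)

LR = 0.8214 / 0.3875
   = 2.12

The evidence is 2.12 times more likely if C is true than if C is false.
Because LR exceeds 1, E is evidence for C.


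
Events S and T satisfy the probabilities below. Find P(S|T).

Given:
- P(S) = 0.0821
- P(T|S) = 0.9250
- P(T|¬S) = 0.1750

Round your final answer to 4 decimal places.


Bayes' theorem: P(S|T) = P(T|S) × P(S) / P(T)

Step 1: Calculate P(T) using law of total probability
P(T) = P(T|S)P(S) + P(T|¬S)P(¬S)
     = 0.9250 × 0.0821 + 0.1750 × 0.9179
     = 0.07594250 + 0.16063250
     = 0.23657500

Step 2: Apply Bayes' theorem
P(S|T) = P(T|S) × P(S) / P(T)
       = 0.07594250 / 0.23657500
       = 0.3210


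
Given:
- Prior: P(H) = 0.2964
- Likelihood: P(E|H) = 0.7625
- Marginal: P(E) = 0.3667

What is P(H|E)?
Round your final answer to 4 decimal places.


Using Bayes' theorem:

P(H|E) = P(E|H) × P(H) / P(E)
       = 0.7625 × 0.2964 / 0.3667
       = 0.22600500 / 0.3667
       = 0.6163

The evidence strengthens our belief in H.
Prior: 0.2964 → Posterior: 0.6163


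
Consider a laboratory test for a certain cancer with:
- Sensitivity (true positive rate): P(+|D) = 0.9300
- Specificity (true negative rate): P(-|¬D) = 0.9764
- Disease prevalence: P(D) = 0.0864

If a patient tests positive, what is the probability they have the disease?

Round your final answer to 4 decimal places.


Let D = has disease, + = positive test

Given:
- P(D) = 0.0864 (prevalence)
- P(+|D) = 0.9300 (sensitivity)
- P(-|¬D) = 0.9764 (specificity)
- P(+|¬D) = 0.0236 (false positive rate = 1 - specificity)

Step 1: Find P(+)
P(+) = P(+|D)P(D) + P(+|¬D)P(¬D)
     = 0.9300 × 0.0864 + 0.0236 × 0.9136
     = 0.08035200 + 0.02156096
     = 0.10191296

Step 2: Apply Bayes' theorem for P(D|+)
P(D|+) = P(+|D)P(D) / P(+)
       = 0.08035200 / 0.10191296
       = 0.7884


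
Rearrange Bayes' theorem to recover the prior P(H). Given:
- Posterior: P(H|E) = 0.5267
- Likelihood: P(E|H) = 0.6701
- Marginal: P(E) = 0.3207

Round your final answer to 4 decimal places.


From Bayes' theorem: P(H|E) = P(E|H) × P(H) / P(E)

Rearranging for P(H):
P(H) = P(H|E) × P(E) / P(E|H)
     = 0.5267 × 0.3207 / 0.6701
     = 0.16891269 / 0.6701
     = 0.2521


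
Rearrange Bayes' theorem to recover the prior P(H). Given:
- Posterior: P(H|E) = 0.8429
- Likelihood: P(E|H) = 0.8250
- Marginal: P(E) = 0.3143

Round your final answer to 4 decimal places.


From Bayes' theorem: P(H|E) = P(E|H) × P(H) / P(E)

Rearranging for P(H):
P(H) = P(H|E) × P(E) / P(E|H)
     = 0.8429 × 0.3143 / 0.8250
     = 0.26492347 / 0.8250
     = 0.3211


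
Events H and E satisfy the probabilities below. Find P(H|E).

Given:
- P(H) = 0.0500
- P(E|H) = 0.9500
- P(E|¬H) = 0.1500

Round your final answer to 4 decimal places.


Bayes' theorem: P(H|E) = P(E|H) × P(H) / P(E)

Step 1: Calculate P(E) using law of total probability
P(E) = P(E|H)P(H) + P(E|¬H)P(¬H)
     = 0.9500 × 0.0500 + 0.1500 × 0.9500
     = 0.04750000 + 0.14250000
     = 0.19000000

Step 2: Apply Bayes' theorem
P(H|E) = P(E|H) × P(H) / P(E)
       = 0.04750000 / 0.19000000
       = 0.2500


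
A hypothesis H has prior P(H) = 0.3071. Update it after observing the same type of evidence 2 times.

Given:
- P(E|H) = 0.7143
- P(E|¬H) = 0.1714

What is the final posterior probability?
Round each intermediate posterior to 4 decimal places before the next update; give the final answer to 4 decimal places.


Sequential Bayesian updating:

Initial prior: P(H) = 0.3071

Update 1:
  P(E) = 0.7143 × 0.3071 + 0.1714 × 0.6929 = 0.21936153 + 0.11876306 = 0.33812459
  P(H|E) = 0.21936153 / 0.33812459 = 0.6488

Update 2:
  P(E) = 0.7143 × 0.6488 + 0.1714 × 0.3512 = 0.46343784 + 0.06019568 = 0.52363352
  P(H|E) = 0.46343784 / 0.52363352 = 0.8850

Final posterior: 0.8850


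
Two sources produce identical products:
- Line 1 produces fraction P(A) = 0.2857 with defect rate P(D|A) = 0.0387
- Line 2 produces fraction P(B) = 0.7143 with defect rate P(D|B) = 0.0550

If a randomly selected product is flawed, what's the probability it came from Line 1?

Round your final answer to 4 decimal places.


Let A = from Line 1, D = flawed

Given:
- P(A) = 0.2857, P(B) = 0.7143
- P(D|A) = 0.0387, P(D|B) = 0.0550

Step 1: Find P(D)
P(D) = P(D|A)P(A) + P(D|B)P(B)
     = 0.0387 × 0.2857 + 0.0550 × 0.7143
     = 0.01105659 + 0.03928650
     = 0.05034309

Step 2: Apply Bayes' theorem
P(A|D) = P(D|A)P(A) / P(D)
       = 0.01105659 / 0.05034309
       = 0.2196


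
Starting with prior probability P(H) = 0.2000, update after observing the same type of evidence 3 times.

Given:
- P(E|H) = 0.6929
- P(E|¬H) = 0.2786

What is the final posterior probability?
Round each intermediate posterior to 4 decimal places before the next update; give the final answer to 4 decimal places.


Sequential Bayesian updating:

Initial prior: P(H) = 0.2000

Update 1:
  P(E) = 0.6929 × 0.2000 + 0.2786 × 0.8000 = 0.13858000 + 0.22288000 = 0.36146000
  P(H|E) = 0.13858000 / 0.36146000 = 0.3834

Update 2:
  P(E) = 0.6929 × 0.3834 + 0.2786 × 0.6166 = 0.26565786 + 0.17178476 = 0.43744262
  P(H|E) = 0.26565786 / 0.43744262 = 0.6073

Update 3:
  P(E) = 0.6929 × 0.6073 + 0.2786 × 0.3927 = 0.42079817 + 0.10940622 = 0.53020439
  P(H|E) = 0.42079817 / 0.53020439 = 0.7937

Final posterior: 0.7937


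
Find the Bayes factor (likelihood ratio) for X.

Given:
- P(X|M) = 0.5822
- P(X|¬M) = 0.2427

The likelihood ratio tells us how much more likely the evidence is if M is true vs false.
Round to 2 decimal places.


Likelihood Ratio (LR) = P(X|M) / P(X|¬M)

LR = 0.5822 / 0.2427
   = 2.40

The evidence is 2.40 times more likely if M is true than if M is false.
LR > 1, so observing X raises the odds in favor of M.


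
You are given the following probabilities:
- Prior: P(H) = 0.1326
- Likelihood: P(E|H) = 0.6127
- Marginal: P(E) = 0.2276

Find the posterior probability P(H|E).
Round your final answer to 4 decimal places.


Using Bayes' theorem:

P(H|E) = P(E|H) × P(H) / P(E)
       = 0.6127 × 0.1326 / 0.2276
       = 0.08124402 / 0.2276
       = 0.3570

The evidence strengthens our belief in H.
Prior: 0.1326 → Posterior: 0.3570


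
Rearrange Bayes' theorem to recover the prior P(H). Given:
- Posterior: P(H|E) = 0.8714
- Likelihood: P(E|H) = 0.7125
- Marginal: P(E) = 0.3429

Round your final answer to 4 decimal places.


From Bayes' theorem: P(H|E) = P(E|H) × P(H) / P(E)

Rearranging for P(H):
P(H) = P(H|E) × P(E) / P(E|H)
     = 0.8714 × 0.3429 / 0.7125
     = 0.29880306 / 0.7125
     = 0.4194


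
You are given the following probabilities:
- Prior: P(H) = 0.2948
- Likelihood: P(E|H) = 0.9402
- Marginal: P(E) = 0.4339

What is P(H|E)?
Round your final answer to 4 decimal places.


Using Bayes' theorem:

P(H|E) = P(E|H) × P(H) / P(E)
       = 0.9402 × 0.2948 / 0.4339
       = 0.27717096 / 0.4339
       = 0.6388

The evidence strengthens our belief in H.
Prior: 0.2948 → Posterior: 0.6388


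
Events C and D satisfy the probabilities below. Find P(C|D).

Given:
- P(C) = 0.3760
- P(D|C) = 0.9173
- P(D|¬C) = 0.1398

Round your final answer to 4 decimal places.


Bayes' theorem: P(C|D) = P(D|C) × P(C) / P(D)

Step 1: Calculate P(D) using law of total probability
P(D) = P(D|C)P(C) + P(D|¬C)P(¬C)
     = 0.9173 × 0.3760 + 0.1398 × 0.6240
     = 0.34490480 + 0.08723520
     = 0.43214000

Step 2: Apply Bayes' theorem
P(C|D) = P(D|C) × P(C) / P(D)
       = 0.34490480 / 0.43214000
       = 0.7981


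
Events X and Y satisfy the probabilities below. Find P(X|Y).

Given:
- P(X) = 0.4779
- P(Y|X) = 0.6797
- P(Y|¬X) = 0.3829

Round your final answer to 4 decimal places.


Bayes' theorem: P(X|Y) = P(Y|X) × P(X) / P(Y)

Step 1: Calculate P(Y) using law of total probability
P(Y) = P(Y|X)P(X) + P(Y|¬X)P(¬X)
     = 0.6797 × 0.4779 + 0.3829 × 0.5221
     = 0.32482863 + 0.19991209
     = 0.52474072

Step 2: Apply Bayes' theorem
P(X|Y) = P(Y|X) × P(X) / P(Y)
       = 0.32482863 / 0.52474072
       = 0.6190


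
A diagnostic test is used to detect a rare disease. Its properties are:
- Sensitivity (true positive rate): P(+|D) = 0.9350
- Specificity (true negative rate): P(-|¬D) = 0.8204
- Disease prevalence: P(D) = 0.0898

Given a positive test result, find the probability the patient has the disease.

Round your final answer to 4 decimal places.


Let D = has disease, + = positive test

Given:
- P(D) = 0.0898 (prevalence)
- P(+|D) = 0.9350 (sensitivity)
- P(-|¬D) = 0.8204 (specificity)
- P(+|¬D) = 0.1796 (false positive rate = 1 - specificity)

Step 1: Find P(+)
P(+) = P(+|D)P(D) + P(+|¬D)P(¬D)
     = 0.9350 × 0.0898 + 0.1796 × 0.9102
     = 0.08396300 + 0.16347192
     = 0.24743492

Step 2: Apply Bayes' theorem for P(D|+)
P(D|+) = P(+|D)P(D) / P(+)
       = 0.08396300 / 0.24743492
       = 0.3393


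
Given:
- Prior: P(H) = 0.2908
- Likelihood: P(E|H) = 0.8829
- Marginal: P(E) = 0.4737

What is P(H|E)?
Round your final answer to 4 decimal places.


Using Bayes' theorem:

P(H|E) = P(E|H) × P(H) / P(E)
       = 0.8829 × 0.2908 / 0.4737
       = 0.25674732 / 0.4737
       = 0.5420

The evidence strengthens our belief in H.
Prior: 0.2908 → Posterior: 0.5420


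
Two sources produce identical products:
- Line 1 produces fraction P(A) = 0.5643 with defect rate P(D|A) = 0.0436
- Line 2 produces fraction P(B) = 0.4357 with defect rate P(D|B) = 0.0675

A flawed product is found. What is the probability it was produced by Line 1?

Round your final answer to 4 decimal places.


Let A = from Line 1, D = flawed

Given:
- P(A) = 0.5643, P(B) = 0.4357
- P(D|A) = 0.0436, P(D|B) = 0.0675

Step 1: Find P(D)
P(D) = P(D|A)P(A) + P(D|B)P(B)
     = 0.0436 × 0.5643 + 0.0675 × 0.4357
     = 0.02460348 + 0.02940975
     = 0.05401323

Step 2: Apply Bayes' theorem
P(A|D) = P(D|A)P(A) / P(D)
       = 0.02460348 / 0.05401323
       = 0.4555


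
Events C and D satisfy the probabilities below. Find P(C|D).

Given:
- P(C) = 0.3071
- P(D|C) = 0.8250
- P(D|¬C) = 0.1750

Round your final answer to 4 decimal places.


Bayes' theorem: P(C|D) = P(D|C) × P(C) / P(D)

Step 1: Calculate P(D) using law of total probability
P(D) = P(D|C)P(C) + P(D|¬C)P(¬C)
     = 0.8250 × 0.3071 + 0.1750 × 0.6929
     = 0.25335750 + 0.12125750
     = 0.37461500

Step 2: Apply Bayes' theorem
P(C|D) = P(D|C) × P(C) / P(D)
       = 0.25335750 / 0.37461500
       = 0.6763


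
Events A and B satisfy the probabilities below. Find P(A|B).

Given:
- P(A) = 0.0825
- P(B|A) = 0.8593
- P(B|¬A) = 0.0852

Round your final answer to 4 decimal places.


Bayes' theorem: P(A|B) = P(B|A) × P(A) / P(B)

Step 1: Calculate P(B) using law of total probability
P(B) = P(B|A)P(A) + P(B|¬A)P(¬A)
     = 0.8593 × 0.0825 + 0.0852 × 0.9175
     = 0.07089225 + 0.07817100
     = 0.14906325

Step 2: Apply Bayes' theorem
P(A|B) = P(B|A) × P(A) / P(B)
       = 0.07089225 / 0.14906325
       = 0.4756


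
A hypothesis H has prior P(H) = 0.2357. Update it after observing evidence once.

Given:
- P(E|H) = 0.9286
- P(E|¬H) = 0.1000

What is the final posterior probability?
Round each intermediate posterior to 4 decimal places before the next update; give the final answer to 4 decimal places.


Sequential Bayesian updating:

Initial prior: P(H) = 0.2357

Update 1:
  P(E) = 0.9286 × 0.2357 + 0.1000 × 0.7643 = 0.21887102 + 0.07643000 = 0.29530102
  P(H|E) = 0.21887102 / 0.29530102 = 0.7412

Final posterior: 0.7412


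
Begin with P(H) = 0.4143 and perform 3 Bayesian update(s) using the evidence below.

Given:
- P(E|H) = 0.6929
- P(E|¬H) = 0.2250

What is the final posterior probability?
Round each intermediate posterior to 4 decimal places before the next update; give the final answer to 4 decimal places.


Sequential Bayesian updating:

Initial prior: P(H) = 0.4143

Update 1:
  P(E) = 0.6929 × 0.4143 + 0.2250 × 0.5857 = 0.28706847 + 0.13178250 = 0.41885097
  P(H|E) = 0.28706847 / 0.41885097 = 0.6854

Update 2:
  P(E) = 0.6929 × 0.6854 + 0.2250 × 0.3146 = 0.47491366 + 0.07078500 = 0.54569866
  P(H|E) = 0.47491366 / 0.54569866 = 0.8703

Update 3:
  P(E) = 0.6929 × 0.8703 + 0.2250 × 0.1297 = 0.60303087 + 0.02918250 = 0.63221337
  P(H|E) = 0.60303087 / 0.63221337 = 0.9538

Final posterior: 0.9538


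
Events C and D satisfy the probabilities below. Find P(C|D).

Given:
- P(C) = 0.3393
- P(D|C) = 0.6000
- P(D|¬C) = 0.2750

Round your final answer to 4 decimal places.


Bayes' theorem: P(C|D) = P(D|C) × P(C) / P(D)

Step 1: Calculate P(D) using law of total probability
P(D) = P(D|C)P(C) + P(D|¬C)P(¬C)
     = 0.6000 × 0.3393 + 0.2750 × 0.6607
     = 0.20358000 + 0.18169250
     = 0.38527250

Step 2: Apply Bayes' theorem
P(C|D) = P(D|C) × P(C) / P(D)
       = 0.20358000 / 0.38527250
       = 0.5284


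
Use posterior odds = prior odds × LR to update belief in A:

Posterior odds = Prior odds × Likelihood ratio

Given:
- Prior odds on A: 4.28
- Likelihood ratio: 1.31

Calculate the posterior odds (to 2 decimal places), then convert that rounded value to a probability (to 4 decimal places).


Step 1: Calculate posterior odds
Posterior odds = Prior odds × LR
               = 4.28 × 1.31
               = 5.61

Step 2: Convert to probability
P(A|E) = Posterior odds / (1 + Posterior odds)
       = 5.61 / (1 + 5.61)
       = 5.61 / 6.61
       = 0.8487

The evidence increased P(A) from 0.8106 to 0.8487.


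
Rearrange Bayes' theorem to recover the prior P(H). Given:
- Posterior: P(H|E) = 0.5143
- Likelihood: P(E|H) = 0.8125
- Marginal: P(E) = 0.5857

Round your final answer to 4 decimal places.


From Bayes' theorem: P(H|E) = P(E|H) × P(H) / P(E)

Rearranging for P(H):
P(H) = P(H|E) × P(E) / P(E|H)
     = 0.5143 × 0.5857 / 0.8125
     = 0.30122551 / 0.8125
     = 0.3707


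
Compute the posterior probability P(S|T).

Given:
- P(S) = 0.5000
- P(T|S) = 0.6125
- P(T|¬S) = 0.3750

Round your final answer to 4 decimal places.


Bayes' theorem: P(S|T) = P(T|S) × P(S) / P(T)

Step 1: Calculate P(T) using law of total probability
P(T) = P(T|S)P(S) + P(T|¬S)P(¬S)
     = 0.6125 × 0.5000 + 0.3750 × 0.5000
     = 0.30625000 + 0.18750000
     = 0.49375000

Step 2: Apply Bayes' theorem
P(S|T) = P(T|S) × P(S) / P(T)
       = 0.30625000 / 0.49375000
       = 0.6203


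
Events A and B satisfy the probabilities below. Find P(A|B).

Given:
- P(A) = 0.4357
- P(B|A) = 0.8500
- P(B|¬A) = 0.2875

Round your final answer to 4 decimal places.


Bayes' theorem: P(A|B) = P(B|A) × P(A) / P(B)

Step 1: Calculate P(B) using law of total probability
P(B) = P(B|A)P(A) + P(B|¬A)P(¬A)
     = 0.8500 × 0.4357 + 0.2875 × 0.5643
     = 0.37034500 + 0.16223625
     = 0.53258125

Step 2: Apply Bayes' theorem
P(A|B) = P(B|A) × P(A) / P(B)
       = 0.37034500 / 0.53258125
       = 0.6954


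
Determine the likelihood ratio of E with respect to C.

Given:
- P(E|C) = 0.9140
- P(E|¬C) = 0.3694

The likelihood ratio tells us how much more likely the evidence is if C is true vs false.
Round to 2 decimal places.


Likelihood Ratio (LR) = P(E|C) / P(E|¬C)

LR = 0.9140 / 0.3694
   = 2.47

The evidence is 2.47 times more likely if C is true than if C is false.
LR > 1, so observing E raises the odds in favor of C.


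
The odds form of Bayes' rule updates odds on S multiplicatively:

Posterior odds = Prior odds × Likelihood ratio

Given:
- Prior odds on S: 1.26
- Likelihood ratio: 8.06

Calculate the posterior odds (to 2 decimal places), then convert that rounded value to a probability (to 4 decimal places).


Step 1: Calculate posterior odds
Posterior odds = Prior odds × LR
               = 1.26 × 8.06
               = 10.16

Step 2: Convert to probability
P(S|E) = Posterior odds / (1 + Posterior odds)
       = 10.16 / (1 + 10.16)
       = 10.16 / 11.16
       = 0.9104

The evidence increased P(S) from 0.5575 to 0.9104.


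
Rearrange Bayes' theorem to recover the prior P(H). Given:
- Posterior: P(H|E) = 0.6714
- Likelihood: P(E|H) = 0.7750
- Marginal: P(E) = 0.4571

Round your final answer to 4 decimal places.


From Bayes' theorem: P(H|E) = P(E|H) × P(H) / P(E)

Rearranging for P(H):
P(H) = P(H|E) × P(E) / P(E|H)
     = 0.6714 × 0.4571 / 0.7750
     = 0.30689694 / 0.7750
     = 0.3960


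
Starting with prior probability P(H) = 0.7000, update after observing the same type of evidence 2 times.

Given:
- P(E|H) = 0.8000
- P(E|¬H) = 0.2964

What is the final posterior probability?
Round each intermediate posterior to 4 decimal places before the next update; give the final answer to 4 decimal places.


Sequential Bayesian updating:

Initial prior: P(H) = 0.7000

Update 1:
  P(E) = 0.8000 × 0.7000 + 0.2964 × 0.3000 = 0.56000000 + 0.08892000 = 0.64892000
  P(H|E) = 0.56000000 / 0.64892000 = 0.8630

Update 2:
  P(E) = 0.8000 × 0.8630 + 0.2964 × 0.1370 = 0.69040000 + 0.04060680 = 0.73100680
  P(H|E) = 0.69040000 / 0.73100680 = 0.9445

Final posterior: 0.9445


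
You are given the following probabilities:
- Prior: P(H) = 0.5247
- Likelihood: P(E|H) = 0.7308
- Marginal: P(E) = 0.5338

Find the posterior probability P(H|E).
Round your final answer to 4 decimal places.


Using Bayes' theorem:

P(H|E) = P(E|H) × P(H) / P(E)
       = 0.7308 × 0.5247 / 0.5338
       = 0.38345076 / 0.5338
       = 0.7183

The evidence strengthens our belief in H.
Prior: 0.5247 → Posterior: 0.7183


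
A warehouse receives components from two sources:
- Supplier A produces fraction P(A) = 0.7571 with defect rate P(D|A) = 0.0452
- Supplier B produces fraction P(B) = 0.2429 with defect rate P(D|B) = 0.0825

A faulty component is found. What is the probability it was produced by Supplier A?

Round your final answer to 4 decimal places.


Let A = from Supplier A, D = faulty

Given:
- P(A) = 0.7571, P(B) = 0.2429
- P(D|A) = 0.0452, P(D|B) = 0.0825

Step 1: Find P(D)
P(D) = P(D|A)P(A) + P(D|B)P(B)
     = 0.0452 × 0.7571 + 0.0825 × 0.2429
     = 0.03422092 + 0.02003925
     = 0.05426017

Step 2: Apply Bayes' theorem
P(A|D) = P(D|A)P(A) / P(D)
       = 0.03422092 / 0.05426017
       = 0.6307


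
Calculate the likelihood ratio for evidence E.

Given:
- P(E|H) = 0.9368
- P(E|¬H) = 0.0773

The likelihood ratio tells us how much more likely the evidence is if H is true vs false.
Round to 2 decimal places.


Likelihood Ratio (LR) = P(E|H) / P(E|¬H)

LR = 0.9368 / 0.0773
   = 12.12

The evidence is 12.12 times more likely if H is true than if H is false.
LR > 1, so observing E raises the odds in favor of H.


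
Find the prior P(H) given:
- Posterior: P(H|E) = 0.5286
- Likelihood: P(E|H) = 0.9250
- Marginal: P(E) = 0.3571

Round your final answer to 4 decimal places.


From Bayes' theorem: P(H|E) = P(E|H) × P(H) / P(E)

Rearranging for P(H):
P(H) = P(H|E) × P(E) / P(E|H)
     = 0.5286 × 0.3571 / 0.9250
     = 0.18876306 / 0.9250
     = 0.2041


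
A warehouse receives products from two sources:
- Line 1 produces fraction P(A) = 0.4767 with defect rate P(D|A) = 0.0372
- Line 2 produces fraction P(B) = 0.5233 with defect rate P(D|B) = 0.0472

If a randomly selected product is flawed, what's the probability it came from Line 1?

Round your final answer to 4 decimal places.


Let A = from Line 1, D = flawed

Given:
- P(A) = 0.4767, P(B) = 0.5233
- P(D|A) = 0.0372, P(D|B) = 0.0472

Step 1: Find P(D)
P(D) = P(D|A)P(A) + P(D|B)P(B)
     = 0.0372 × 0.4767 + 0.0472 × 0.5233
     = 0.01773324 + 0.02469976
     = 0.04243300

Step 2: Apply Bayes' theorem
P(A|D) = P(D|A)P(A) / P(D)
       = 0.01773324 / 0.04243300
       = 0.4179


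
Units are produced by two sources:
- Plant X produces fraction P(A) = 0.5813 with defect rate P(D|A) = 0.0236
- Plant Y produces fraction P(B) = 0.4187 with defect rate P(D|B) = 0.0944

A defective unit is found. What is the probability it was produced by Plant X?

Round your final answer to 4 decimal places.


Let A = from Plant X, D = defective

Given:
- P(A) = 0.5813, P(B) = 0.4187
- P(D|A) = 0.0236, P(D|B) = 0.0944

Step 1: Find P(D)
P(D) = P(D|A)P(A) + P(D|B)P(B)
     = 0.0236 × 0.5813 + 0.0944 × 0.4187
     = 0.01371868 + 0.03952528
     = 0.05324396

Step 2: Apply Bayes' theorem
P(A|D) = P(D|A)P(A) / P(D)
       = 0.01371868 / 0.05324396
       = 0.2577


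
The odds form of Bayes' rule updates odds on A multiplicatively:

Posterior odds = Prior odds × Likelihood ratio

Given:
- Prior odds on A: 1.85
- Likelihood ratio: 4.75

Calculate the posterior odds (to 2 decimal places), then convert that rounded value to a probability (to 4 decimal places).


Step 1: Calculate posterior odds
Posterior odds = Prior odds × LR
               = 1.85 × 4.75
               = 8.79

Step 2: Convert to probability
P(A|E) = Posterior odds / (1 + Posterior odds)
       = 8.79 / (1 + 8.79)
       = 8.79 / 9.79
       = 0.8979

The evidence increased P(A) from 0.6491 to 0.8979.


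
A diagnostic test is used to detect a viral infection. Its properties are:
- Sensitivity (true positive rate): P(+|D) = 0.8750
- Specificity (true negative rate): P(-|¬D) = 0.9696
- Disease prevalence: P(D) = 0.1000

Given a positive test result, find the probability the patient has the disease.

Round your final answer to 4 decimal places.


Let D = has disease, + = positive test

Given:
- P(D) = 0.1000 (prevalence)
- P(+|D) = 0.8750 (sensitivity)
- P(-|¬D) = 0.9696 (specificity)
- P(+|¬D) = 0.0304 (false positive rate = 1 - specificity)

Step 1: Find P(+)
P(+) = P(+|D)P(D) + P(+|¬D)P(¬D)
     = 0.8750 × 0.1000 + 0.0304 × 0.9000
     = 0.08750000 + 0.02736000
     = 0.11486000

Step 2: Apply Bayes' theorem for P(D|+)
P(D|+) = P(+|D)P(D) / P(+)
       = 0.08750000 / 0.11486000
       = 0.7618


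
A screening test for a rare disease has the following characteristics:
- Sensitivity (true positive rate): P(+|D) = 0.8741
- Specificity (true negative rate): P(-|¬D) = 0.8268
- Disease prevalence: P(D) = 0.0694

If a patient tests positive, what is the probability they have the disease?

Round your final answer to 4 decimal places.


Let D = has disease, + = positive test

Given:
- P(D) = 0.0694 (prevalence)
- P(+|D) = 0.8741 (sensitivity)
- P(-|¬D) = 0.8268 (specificity)
- P(+|¬D) = 0.1732 (false positive rate = 1 - specificity)

Step 1: Find P(+)
P(+) = P(+|D)P(D) + P(+|¬D)P(¬D)
     = 0.8741 × 0.0694 + 0.1732 × 0.9306
     = 0.06066254 + 0.16117992
     = 0.22184246

Step 2: Apply Bayes' theorem for P(D|+)
P(D|+) = P(+|D)P(D) / P(+)
       = 0.06066254 / 0.22184246
       = 0.2734


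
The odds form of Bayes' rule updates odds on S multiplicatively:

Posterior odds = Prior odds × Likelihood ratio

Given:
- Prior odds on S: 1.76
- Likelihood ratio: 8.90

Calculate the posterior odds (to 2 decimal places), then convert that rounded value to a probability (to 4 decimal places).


Step 1: Calculate posterior odds
Posterior odds = Prior odds × LR
               = 1.76 × 8.90
               = 15.66

Step 2: Convert to probability
P(S|E) = Posterior odds / (1 + Posterior odds)
       = 15.66 / (1 + 15.66)
       = 15.66 / 16.66
       = 0.9400

The evidence increased P(S) from 0.6377 to 0.9400.


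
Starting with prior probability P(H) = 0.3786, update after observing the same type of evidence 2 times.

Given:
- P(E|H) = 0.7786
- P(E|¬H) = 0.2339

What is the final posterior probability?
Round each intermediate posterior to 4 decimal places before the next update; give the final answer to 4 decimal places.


Sequential Bayesian updating:

Initial prior: P(H) = 0.3786

Update 1:
  P(E) = 0.7786 × 0.3786 + 0.2339 × 0.6214 = 0.29477796 + 0.14534546 = 0.44012342
  P(H|E) = 0.29477796 / 0.44012342 = 0.6698

Update 2:
  P(E) = 0.7786 × 0.6698 + 0.2339 × 0.3302 = 0.52150628 + 0.07723378 = 0.59874006
  P(H|E) = 0.52150628 / 0.59874006 = 0.8710

Final posterior: 0.8710


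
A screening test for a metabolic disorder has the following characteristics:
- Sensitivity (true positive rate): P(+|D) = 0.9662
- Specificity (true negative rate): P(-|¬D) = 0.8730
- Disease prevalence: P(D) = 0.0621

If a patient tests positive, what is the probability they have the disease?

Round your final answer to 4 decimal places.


Let D = has disease, + = positive test

Given:
- P(D) = 0.0621 (prevalence)
- P(+|D) = 0.9662 (sensitivity)
- P(-|¬D) = 0.8730 (specificity)
- P(+|¬D) = 0.1270 (false positive rate = 1 - specificity)

Step 1: Find P(+)
P(+) = P(+|D)P(D) + P(+|¬D)P(¬D)
     = 0.9662 × 0.0621 + 0.1270 × 0.9379
     = 0.06000102 + 0.11911330
     = 0.17911432

Step 2: Apply Bayes' theorem for P(D|+)
P(D|+) = P(+|D)P(D) / P(+)
       = 0.06000102 / 0.17911432
       = 0.3350


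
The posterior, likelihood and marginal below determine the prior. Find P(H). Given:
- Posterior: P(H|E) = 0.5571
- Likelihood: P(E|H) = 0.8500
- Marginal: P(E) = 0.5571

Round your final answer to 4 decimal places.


From Bayes' theorem: P(H|E) = P(E|H) × P(H) / P(E)

Rearranging for P(H):
P(H) = P(H|E) × P(E) / P(E|H)
     = 0.5571 × 0.5571 / 0.8500
     = 0.31036041 / 0.8500
     = 0.3651


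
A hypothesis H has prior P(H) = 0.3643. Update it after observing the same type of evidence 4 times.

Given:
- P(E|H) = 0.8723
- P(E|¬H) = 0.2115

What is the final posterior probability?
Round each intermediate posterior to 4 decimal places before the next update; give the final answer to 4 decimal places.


Sequential Bayesian updating:

Initial prior: P(H) = 0.3643

Update 1:
  P(E) = 0.8723 × 0.3643 + 0.2115 × 0.6357 = 0.31777889 + 0.13445055 = 0.45222944
  P(H|E) = 0.31777889 / 0.45222944 = 0.7027

Update 2:
  P(E) = 0.8723 × 0.7027 + 0.2115 × 0.2973 = 0.61296521 + 0.06287895 = 0.67584416
  P(H|E) = 0.61296521 / 0.67584416 = 0.9070

Update 3:
  P(E) = 0.8723 × 0.9070 + 0.2115 × 0.0930 = 0.79117610 + 0.01966950 = 0.81084560
  P(H|E) = 0.79117610 / 0.81084560 = 0.9757

Update 4:
  P(E) = 0.8723 × 0.9757 + 0.2115 × 0.0243 = 0.85110311 + 0.00513945 = 0.85624256
  P(H|E) = 0.85110311 / 0.85624256 = 0.9940

Final posterior: 0.9940


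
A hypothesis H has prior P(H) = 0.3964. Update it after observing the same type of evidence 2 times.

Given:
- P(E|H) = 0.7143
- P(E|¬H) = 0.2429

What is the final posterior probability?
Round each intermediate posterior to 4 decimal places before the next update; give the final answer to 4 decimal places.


Sequential Bayesian updating:

Initial prior: P(H) = 0.3964

Update 1:
  P(E) = 0.7143 × 0.3964 + 0.2429 × 0.6036 = 0.28314852 + 0.14661444 = 0.42976296
  P(H|E) = 0.28314852 / 0.42976296 = 0.6588

Update 2:
  P(E) = 0.7143 × 0.6588 + 0.2429 × 0.3412 = 0.47058084 + 0.08287748 = 0.55345832
  P(H|E) = 0.47058084 / 0.55345832 = 0.8503

Final posterior: 0.8503


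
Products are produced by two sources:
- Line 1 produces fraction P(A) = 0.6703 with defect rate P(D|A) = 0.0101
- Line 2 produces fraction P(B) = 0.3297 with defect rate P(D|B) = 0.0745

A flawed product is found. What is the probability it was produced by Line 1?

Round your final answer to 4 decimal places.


Let A = from Line 1, D = flawed

Given:
- P(A) = 0.6703, P(B) = 0.3297
- P(D|A) = 0.0101, P(D|B) = 0.0745

Step 1: Find P(D)
P(D) = P(D|A)P(A) + P(D|B)P(B)
     = 0.0101 × 0.6703 + 0.0745 × 0.3297
     = 0.00677003 + 0.02456265
     = 0.03133268

Step 2: Apply Bayes' theorem
P(A|D) = P(D|A)P(A) / P(D)
       = 0.00677003 / 0.03133268
       = 0.2161


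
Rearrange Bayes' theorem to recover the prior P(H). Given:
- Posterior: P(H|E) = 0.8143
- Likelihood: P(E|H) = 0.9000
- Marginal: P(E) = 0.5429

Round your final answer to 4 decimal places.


From Bayes' theorem: P(H|E) = P(E|H) × P(H) / P(E)

Rearranging for P(H):
P(H) = P(H|E) × P(E) / P(E|H)
     = 0.8143 × 0.5429 / 0.9000
     = 0.44208347 / 0.9000
     = 0.4912


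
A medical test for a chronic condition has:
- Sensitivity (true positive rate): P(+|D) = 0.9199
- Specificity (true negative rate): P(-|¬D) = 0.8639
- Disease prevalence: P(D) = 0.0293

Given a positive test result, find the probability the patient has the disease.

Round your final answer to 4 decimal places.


Let D = has disease, + = positive test

Given:
- P(D) = 0.0293 (prevalence)
- P(+|D) = 0.9199 (sensitivity)
- P(-|¬D) = 0.8639 (specificity)
- P(+|¬D) = 0.1361 (false positive rate = 1 - specificity)

Step 1: Find P(+)
P(+) = P(+|D)P(D) + P(+|¬D)P(¬D)
     = 0.9199 × 0.0293 + 0.1361 × 0.9707
     = 0.02695307 + 0.13211227
     = 0.15906534

Step 2: Apply Bayes' theorem for P(D|+)
P(D|+) = P(+|D)P(D) / P(+)
       = 0.02695307 / 0.15906534
       = 0.1694


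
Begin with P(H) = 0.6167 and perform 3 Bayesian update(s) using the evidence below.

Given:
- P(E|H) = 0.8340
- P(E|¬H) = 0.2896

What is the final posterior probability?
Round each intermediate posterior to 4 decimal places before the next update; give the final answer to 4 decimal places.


Sequential Bayesian updating:

Initial prior: P(H) = 0.6167

Update 1:
  P(E) = 0.8340 × 0.6167 + 0.2896 × 0.3833 = 0.51432780 + 0.11100368 = 0.62533148
  P(H|E) = 0.51432780 / 0.62533148 = 0.8225

Update 2:
  P(E) = 0.8340 × 0.8225 + 0.2896 × 0.1775 = 0.68596500 + 0.05140400 = 0.73736900
  P(H|E) = 0.68596500 / 0.73736900 = 0.9303

Update 3:
  P(E) = 0.8340 × 0.9303 + 0.2896 × 0.0697 = 0.77587020 + 0.02018512 = 0.79605532
  P(H|E) = 0.77587020 / 0.79605532 = 0.9746

Final posterior: 0.9746


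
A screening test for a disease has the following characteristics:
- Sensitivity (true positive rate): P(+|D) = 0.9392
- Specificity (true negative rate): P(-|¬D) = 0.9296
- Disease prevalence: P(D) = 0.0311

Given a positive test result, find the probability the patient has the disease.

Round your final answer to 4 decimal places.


Let D = has disease, + = positive test

Given:
- P(D) = 0.0311 (prevalence)
- P(+|D) = 0.9392 (sensitivity)
- P(-|¬D) = 0.9296 (specificity)
- P(+|¬D) = 0.0704 (false positive rate = 1 - specificity)

Step 1: Find P(+)
P(+) = P(+|D)P(D) + P(+|¬D)P(¬D)
     = 0.9392 × 0.0311 + 0.0704 × 0.9689
     = 0.02920912 + 0.06821056
     = 0.09741968

Step 2: Apply Bayes' theorem for P(D|+)
P(D|+) = P(+|D)P(D) / P(+)
       = 0.02920912 / 0.09741968
       = 0.2998


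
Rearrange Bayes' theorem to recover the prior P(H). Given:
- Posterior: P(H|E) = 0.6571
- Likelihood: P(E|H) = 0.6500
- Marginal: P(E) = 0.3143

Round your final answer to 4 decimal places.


From Bayes' theorem: P(H|E) = P(E|H) × P(H) / P(E)

Rearranging for P(H):
P(H) = P(H|E) × P(E) / P(E|H)
     = 0.6571 × 0.3143 / 0.6500
     = 0.20652653 / 0.6500
     = 0.3177


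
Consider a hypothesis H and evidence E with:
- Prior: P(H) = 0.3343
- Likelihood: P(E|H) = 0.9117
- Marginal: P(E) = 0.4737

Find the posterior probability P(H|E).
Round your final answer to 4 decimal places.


Using Bayes' theorem:

P(H|E) = P(E|H) × P(H) / P(E)
       = 0.9117 × 0.3343 / 0.4737
       = 0.30478131 / 0.4737
       = 0.6434

The evidence strengthens our belief in H.
Prior: 0.3343 → Posterior: 0.6434


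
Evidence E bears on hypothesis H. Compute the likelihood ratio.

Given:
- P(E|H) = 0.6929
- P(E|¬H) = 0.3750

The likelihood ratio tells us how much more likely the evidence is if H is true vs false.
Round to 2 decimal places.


Likelihood Ratio (LR) = P(E|H) / P(E|¬H)

LR = 0.6929 / 0.3750
   = 1.85

The evidence is 1.85 times more likely if H is true than if H is false.
Because LR exceeds 1, E is evidence for H.


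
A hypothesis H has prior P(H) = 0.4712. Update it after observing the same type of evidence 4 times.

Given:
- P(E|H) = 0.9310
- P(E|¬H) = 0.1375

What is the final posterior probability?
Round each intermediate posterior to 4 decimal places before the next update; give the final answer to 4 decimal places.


Sequential Bayesian updating:

Initial prior: P(H) = 0.4712

Update 1:
  P(E) = 0.9310 × 0.4712 + 0.1375 × 0.5288 = 0.43868720 + 0.07271000 = 0.51139720
  P(H|E) = 0.43868720 / 0.51139720 = 0.8578

Update 2:
  P(E) = 0.9310 × 0.8578 + 0.1375 × 0.1422 = 0.79861180 + 0.01955250 = 0.81816430
  P(H|E) = 0.79861180 / 0.81816430 = 0.9761

Update 3:
  P(E) = 0.9310 × 0.9761 + 0.1375 × 0.0239 = 0.90874910 + 0.00328625 = 0.91203535
  P(H|E) = 0.90874910 / 0.91203535 = 0.9964

Update 4:
  P(E) = 0.9310 × 0.9964 + 0.1375 × 0.0036 = 0.92764840 + 0.00049500 = 0.92814340
  P(H|E) = 0.92764840 / 0.92814340 = 0.9995

Final posterior: 0.9995


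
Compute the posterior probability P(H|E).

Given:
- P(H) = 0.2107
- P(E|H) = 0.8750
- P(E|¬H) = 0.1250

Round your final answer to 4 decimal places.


Bayes' theorem: P(H|E) = P(E|H) × P(H) / P(E)

Step 1: Calculate P(E) using law of total probability
P(E) = P(E|H)P(H) + P(E|¬H)P(¬H)
     = 0.8750 × 0.2107 + 0.1250 × 0.7893
     = 0.18436250 + 0.09866250
     = 0.28302500

Step 2: Apply Bayes' theorem
P(H|E) = P(E|H) × P(H) / P(E)
       = 0.18436250 / 0.28302500
       = 0.6514


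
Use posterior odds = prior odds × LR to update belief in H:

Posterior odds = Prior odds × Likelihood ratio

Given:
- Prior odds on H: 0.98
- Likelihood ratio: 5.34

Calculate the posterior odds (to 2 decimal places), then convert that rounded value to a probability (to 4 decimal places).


Step 1: Calculate posterior odds
Posterior odds = Prior odds × LR
               = 0.98 × 5.34
               = 5.23

Step 2: Convert to probability
P(H|E) = Posterior odds / (1 + Posterior odds)
       = 5.23 / (1 + 5.23)
       = 5.23 / 6.23
       = 0.8395

The evidence increased P(H) from 0.4949 to 0.8395.


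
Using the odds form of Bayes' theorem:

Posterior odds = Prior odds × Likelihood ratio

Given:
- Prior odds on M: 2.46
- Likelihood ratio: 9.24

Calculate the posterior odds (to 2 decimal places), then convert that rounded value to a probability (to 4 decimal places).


Step 1: Calculate posterior odds
Posterior odds = Prior odds × LR
               = 2.46 × 9.24
               = 22.73

Step 2: Convert to probability
P(M|E) = Posterior odds / (1 + Posterior odds)
       = 22.73 / (1 + 22.73)
       = 22.73 / 23.73
       = 0.9579

The evidence increased P(M) from 0.7110 to 0.9579.


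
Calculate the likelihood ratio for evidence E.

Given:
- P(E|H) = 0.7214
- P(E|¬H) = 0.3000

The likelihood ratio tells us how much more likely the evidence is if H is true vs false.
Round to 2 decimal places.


Likelihood Ratio (LR) = P(E|H) / P(E|¬H)

LR = 0.7214 / 0.3000
   = 2.40

The evidence is 2.40 times more likely if H is true than if H is false.
Because LR exceeds 1, E is evidence for H.


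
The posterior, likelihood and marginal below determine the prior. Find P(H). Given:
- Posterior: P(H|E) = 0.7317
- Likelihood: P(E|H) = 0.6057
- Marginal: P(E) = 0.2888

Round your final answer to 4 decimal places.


From Bayes' theorem: P(H|E) = P(E|H) × P(H) / P(E)

Rearranging for P(H):
P(H) = P(H|E) × P(E) / P(E|H)
     = 0.7317 × 0.2888 / 0.6057
     = 0.21131496 / 0.6057
     = 0.3489


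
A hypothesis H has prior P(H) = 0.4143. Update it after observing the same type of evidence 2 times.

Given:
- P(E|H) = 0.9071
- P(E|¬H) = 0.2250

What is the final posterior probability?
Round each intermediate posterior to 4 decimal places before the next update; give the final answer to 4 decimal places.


Sequential Bayesian updating:

Initial prior: P(H) = 0.4143

Update 1:
  P(E) = 0.9071 × 0.4143 + 0.2250 × 0.5857 = 0.37581153 + 0.13178250 = 0.50759403
  P(H|E) = 0.37581153 / 0.50759403 = 0.7404

Update 2:
  P(E) = 0.9071 × 0.7404 + 0.2250 × 0.2596 = 0.67161684 + 0.05841000 = 0.73002684
  P(H|E) = 0.67161684 / 0.73002684 = 0.9200

Final posterior: 0.9200


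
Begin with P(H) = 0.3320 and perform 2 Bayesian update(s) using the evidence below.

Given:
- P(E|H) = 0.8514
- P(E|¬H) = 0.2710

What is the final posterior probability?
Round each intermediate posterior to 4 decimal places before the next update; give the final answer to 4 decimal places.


Sequential Bayesian updating:

Initial prior: P(H) = 0.3320

Update 1:
  P(E) = 0.8514 × 0.3320 + 0.2710 × 0.6680 = 0.28266480 + 0.18102800 = 0.46369280
  P(H|E) = 0.28266480 / 0.46369280 = 0.6096

Update 2:
  P(E) = 0.8514 × 0.6096 + 0.2710 × 0.3904 = 0.51901344 + 0.10579840 = 0.62481184
  P(H|E) = 0.51901344 / 0.62481184 = 0.8307

Final posterior: 0.8307


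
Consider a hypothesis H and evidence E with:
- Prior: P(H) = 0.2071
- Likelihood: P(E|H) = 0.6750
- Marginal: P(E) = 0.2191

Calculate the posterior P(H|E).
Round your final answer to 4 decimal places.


Using Bayes' theorem:

P(H|E) = P(E|H) × P(H) / P(E)
       = 0.6750 × 0.2071 / 0.2191
       = 0.13979250 / 0.2191
       = 0.6380

The evidence strengthens our belief in H.
Prior: 0.2071 → Posterior: 0.6380


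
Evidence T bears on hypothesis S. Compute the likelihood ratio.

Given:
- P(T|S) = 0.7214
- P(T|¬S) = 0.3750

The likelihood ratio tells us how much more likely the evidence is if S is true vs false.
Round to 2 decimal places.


Likelihood Ratio (LR) = P(T|S) / P(T|¬S)

LR = 0.7214 / 0.3750
   = 1.92

The evidence is 1.92 times more likely if S is true than if S is false.
Because LR exceeds 1, T is evidence for S.
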